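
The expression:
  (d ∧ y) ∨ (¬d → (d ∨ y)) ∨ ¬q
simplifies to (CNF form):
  d ∨ y ∨ ¬q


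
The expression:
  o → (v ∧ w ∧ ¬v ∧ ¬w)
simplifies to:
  ¬o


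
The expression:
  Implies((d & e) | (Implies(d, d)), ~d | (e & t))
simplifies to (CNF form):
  (e | ~d) & (t | ~d)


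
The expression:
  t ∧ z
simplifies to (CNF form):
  t ∧ z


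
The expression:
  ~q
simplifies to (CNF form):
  ~q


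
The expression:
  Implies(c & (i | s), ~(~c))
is always true.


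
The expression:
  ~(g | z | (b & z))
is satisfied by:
  {g: False, z: False}


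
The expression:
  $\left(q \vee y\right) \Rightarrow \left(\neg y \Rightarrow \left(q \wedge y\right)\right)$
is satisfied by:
  {y: True, q: False}
  {q: False, y: False}
  {q: True, y: True}


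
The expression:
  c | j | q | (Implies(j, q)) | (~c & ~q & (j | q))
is always true.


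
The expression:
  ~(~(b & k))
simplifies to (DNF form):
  b & k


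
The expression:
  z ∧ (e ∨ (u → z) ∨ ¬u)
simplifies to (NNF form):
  z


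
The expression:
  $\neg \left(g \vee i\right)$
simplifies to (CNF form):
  $\neg g \wedge \neg i$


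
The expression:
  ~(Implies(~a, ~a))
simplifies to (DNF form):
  False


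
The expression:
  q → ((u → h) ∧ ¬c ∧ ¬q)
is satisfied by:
  {q: False}


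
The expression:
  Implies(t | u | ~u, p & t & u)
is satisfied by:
  {t: True, p: True, u: True}


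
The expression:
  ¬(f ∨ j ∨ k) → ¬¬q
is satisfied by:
  {k: True, q: True, f: True, j: True}
  {k: True, q: True, f: True, j: False}
  {k: True, q: True, j: True, f: False}
  {k: True, q: True, j: False, f: False}
  {k: True, f: True, j: True, q: False}
  {k: True, f: True, j: False, q: False}
  {k: True, f: False, j: True, q: False}
  {k: True, f: False, j: False, q: False}
  {q: True, f: True, j: True, k: False}
  {q: True, f: True, j: False, k: False}
  {q: True, j: True, f: False, k: False}
  {q: True, j: False, f: False, k: False}
  {f: True, j: True, q: False, k: False}
  {f: True, q: False, j: False, k: False}
  {j: True, q: False, f: False, k: False}


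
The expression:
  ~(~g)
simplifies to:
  g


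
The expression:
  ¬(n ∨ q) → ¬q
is always true.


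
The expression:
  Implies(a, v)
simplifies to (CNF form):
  v | ~a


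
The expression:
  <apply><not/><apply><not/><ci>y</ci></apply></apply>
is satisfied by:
  {y: True}


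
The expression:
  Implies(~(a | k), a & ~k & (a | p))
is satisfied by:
  {a: True, k: True}
  {a: True, k: False}
  {k: True, a: False}


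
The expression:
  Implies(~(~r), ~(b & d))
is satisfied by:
  {d: False, b: False, r: False}
  {r: True, d: False, b: False}
  {b: True, d: False, r: False}
  {r: True, b: True, d: False}
  {d: True, r: False, b: False}
  {r: True, d: True, b: False}
  {b: True, d: True, r: False}


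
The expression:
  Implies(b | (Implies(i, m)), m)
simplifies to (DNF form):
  m | (i & ~b)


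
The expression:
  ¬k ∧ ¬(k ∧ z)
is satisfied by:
  {k: False}


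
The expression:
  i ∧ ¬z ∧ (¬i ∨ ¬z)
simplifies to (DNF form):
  i ∧ ¬z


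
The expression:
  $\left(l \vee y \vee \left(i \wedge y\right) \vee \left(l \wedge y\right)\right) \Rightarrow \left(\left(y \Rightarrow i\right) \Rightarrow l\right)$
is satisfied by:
  {l: True, y: False, i: False}
  {l: False, y: False, i: False}
  {i: True, l: True, y: False}
  {i: True, l: False, y: False}
  {y: True, l: True, i: False}
  {y: True, l: False, i: False}
  {y: True, i: True, l: True}


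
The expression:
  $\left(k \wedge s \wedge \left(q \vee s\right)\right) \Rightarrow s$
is always true.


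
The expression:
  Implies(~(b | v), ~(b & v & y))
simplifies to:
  True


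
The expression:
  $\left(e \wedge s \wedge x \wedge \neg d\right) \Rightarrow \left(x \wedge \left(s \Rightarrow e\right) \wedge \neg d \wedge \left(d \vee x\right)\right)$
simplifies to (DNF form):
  $\text{True}$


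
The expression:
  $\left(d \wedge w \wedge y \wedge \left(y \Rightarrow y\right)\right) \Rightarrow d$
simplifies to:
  $\text{True}$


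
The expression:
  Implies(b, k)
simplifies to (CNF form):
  k | ~b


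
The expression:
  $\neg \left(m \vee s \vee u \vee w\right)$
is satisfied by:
  {u: False, w: False, s: False, m: False}


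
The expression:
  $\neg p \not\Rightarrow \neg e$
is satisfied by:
  {e: True, p: False}


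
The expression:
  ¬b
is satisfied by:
  {b: False}


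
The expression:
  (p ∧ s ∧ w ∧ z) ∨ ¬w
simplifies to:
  (p ∧ s ∧ z) ∨ ¬w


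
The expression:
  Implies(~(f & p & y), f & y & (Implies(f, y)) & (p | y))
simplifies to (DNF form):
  f & y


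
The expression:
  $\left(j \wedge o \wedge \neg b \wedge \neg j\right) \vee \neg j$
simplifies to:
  $\neg j$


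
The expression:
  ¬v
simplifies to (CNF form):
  ¬v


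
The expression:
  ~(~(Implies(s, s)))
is always true.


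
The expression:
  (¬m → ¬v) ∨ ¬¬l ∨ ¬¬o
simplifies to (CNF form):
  l ∨ m ∨ o ∨ ¬v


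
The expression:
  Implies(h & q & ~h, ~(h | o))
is always true.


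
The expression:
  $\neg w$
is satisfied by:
  {w: False}


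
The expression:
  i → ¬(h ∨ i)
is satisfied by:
  {i: False}


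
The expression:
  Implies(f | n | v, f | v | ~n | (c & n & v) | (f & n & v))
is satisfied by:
  {v: True, f: True, n: False}
  {v: True, f: False, n: False}
  {f: True, v: False, n: False}
  {v: False, f: False, n: False}
  {n: True, v: True, f: True}
  {n: True, v: True, f: False}
  {n: True, f: True, v: False}


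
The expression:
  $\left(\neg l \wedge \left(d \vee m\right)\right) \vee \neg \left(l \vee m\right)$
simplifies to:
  $\neg l$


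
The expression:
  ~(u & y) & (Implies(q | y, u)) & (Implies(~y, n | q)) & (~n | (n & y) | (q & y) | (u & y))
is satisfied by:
  {u: True, q: True, n: False, y: False}


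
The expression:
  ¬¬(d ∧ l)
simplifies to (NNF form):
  d ∧ l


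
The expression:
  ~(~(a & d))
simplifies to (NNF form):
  a & d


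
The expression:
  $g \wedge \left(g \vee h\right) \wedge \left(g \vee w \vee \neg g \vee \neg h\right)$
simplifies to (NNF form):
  $g$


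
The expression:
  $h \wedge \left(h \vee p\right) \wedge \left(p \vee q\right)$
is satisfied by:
  {h: True, q: True, p: True}
  {h: True, q: True, p: False}
  {h: True, p: True, q: False}


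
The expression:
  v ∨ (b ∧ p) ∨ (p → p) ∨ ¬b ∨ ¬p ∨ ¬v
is always true.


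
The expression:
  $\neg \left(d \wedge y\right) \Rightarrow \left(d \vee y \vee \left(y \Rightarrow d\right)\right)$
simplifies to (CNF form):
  $\text{True}$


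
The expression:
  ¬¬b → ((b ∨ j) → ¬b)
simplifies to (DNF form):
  ¬b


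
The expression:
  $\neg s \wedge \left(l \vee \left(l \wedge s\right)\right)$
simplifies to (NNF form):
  $l \wedge \neg s$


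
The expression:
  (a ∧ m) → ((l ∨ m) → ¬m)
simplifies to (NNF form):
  ¬a ∨ ¬m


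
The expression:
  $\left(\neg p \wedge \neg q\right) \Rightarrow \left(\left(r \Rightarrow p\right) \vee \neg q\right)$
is always true.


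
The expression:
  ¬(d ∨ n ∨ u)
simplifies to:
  ¬d ∧ ¬n ∧ ¬u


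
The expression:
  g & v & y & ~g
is never true.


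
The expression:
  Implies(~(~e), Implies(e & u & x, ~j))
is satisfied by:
  {u: False, e: False, x: False, j: False}
  {j: True, u: False, e: False, x: False}
  {x: True, u: False, e: False, j: False}
  {j: True, x: True, u: False, e: False}
  {e: True, j: False, u: False, x: False}
  {j: True, e: True, u: False, x: False}
  {x: True, e: True, j: False, u: False}
  {j: True, x: True, e: True, u: False}
  {u: True, x: False, e: False, j: False}
  {j: True, u: True, x: False, e: False}
  {x: True, u: True, j: False, e: False}
  {j: True, x: True, u: True, e: False}
  {e: True, u: True, x: False, j: False}
  {j: True, e: True, u: True, x: False}
  {x: True, e: True, u: True, j: False}


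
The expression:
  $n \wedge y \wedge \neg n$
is never true.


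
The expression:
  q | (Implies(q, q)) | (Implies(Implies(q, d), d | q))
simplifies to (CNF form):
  True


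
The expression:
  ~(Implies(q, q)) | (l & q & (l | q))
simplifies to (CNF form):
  l & q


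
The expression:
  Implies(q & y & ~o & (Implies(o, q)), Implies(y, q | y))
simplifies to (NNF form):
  True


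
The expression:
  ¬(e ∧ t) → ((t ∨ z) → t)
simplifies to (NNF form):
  t ∨ ¬z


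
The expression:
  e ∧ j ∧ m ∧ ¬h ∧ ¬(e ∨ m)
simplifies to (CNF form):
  False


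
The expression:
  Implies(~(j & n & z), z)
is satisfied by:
  {z: True}


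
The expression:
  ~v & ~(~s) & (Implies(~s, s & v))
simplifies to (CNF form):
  s & ~v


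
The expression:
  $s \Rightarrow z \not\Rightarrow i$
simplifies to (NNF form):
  $\left(z \wedge \neg i\right) \vee \neg s$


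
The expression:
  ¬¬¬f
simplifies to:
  ¬f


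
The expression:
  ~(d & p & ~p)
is always true.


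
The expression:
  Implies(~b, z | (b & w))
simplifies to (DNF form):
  b | z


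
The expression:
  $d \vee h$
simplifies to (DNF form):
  $d \vee h$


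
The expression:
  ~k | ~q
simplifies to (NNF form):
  ~k | ~q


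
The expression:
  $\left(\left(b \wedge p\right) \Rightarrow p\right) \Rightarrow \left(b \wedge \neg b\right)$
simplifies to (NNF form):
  $\text{False}$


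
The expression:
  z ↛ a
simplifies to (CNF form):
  z ∧ ¬a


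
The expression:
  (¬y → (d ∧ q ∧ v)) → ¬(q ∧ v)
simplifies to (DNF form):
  (¬d ∧ ¬y) ∨ ¬q ∨ ¬v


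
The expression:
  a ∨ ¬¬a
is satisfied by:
  {a: True}


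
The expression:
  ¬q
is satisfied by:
  {q: False}


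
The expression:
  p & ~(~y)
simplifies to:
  p & y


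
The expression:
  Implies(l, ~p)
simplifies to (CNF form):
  ~l | ~p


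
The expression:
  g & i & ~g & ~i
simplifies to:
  False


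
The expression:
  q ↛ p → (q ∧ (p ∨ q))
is always true.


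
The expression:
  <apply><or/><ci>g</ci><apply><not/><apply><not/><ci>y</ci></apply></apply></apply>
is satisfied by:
  {y: True, g: True}
  {y: True, g: False}
  {g: True, y: False}


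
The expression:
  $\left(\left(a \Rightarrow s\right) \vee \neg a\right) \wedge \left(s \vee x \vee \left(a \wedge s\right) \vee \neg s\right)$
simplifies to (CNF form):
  $s \vee \neg a$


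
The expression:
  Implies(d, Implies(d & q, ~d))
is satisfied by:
  {q: False, d: False}
  {d: True, q: False}
  {q: True, d: False}


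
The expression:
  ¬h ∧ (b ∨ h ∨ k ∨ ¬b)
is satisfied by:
  {h: False}


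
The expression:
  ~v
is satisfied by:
  {v: False}


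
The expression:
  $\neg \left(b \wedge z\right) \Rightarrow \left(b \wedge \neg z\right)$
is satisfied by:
  {b: True}


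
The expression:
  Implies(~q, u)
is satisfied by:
  {q: True, u: True}
  {q: True, u: False}
  {u: True, q: False}


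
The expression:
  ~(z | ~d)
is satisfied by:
  {d: True, z: False}


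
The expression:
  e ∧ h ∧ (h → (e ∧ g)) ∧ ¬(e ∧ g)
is never true.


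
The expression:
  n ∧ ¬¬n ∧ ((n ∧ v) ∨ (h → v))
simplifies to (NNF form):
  n ∧ (v ∨ ¬h)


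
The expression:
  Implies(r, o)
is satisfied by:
  {o: True, r: False}
  {r: False, o: False}
  {r: True, o: True}


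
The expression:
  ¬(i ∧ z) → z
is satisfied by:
  {z: True}


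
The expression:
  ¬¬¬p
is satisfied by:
  {p: False}


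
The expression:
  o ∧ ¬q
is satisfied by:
  {o: True, q: False}


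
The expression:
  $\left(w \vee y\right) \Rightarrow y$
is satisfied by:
  {y: True, w: False}
  {w: False, y: False}
  {w: True, y: True}


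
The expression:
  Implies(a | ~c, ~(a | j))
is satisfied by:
  {c: True, a: False, j: False}
  {c: False, a: False, j: False}
  {j: True, c: True, a: False}


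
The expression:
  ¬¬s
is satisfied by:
  {s: True}


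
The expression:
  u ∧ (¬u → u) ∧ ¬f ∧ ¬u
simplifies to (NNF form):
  False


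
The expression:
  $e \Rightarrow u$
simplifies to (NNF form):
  $u \vee \neg e$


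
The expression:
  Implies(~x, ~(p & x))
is always true.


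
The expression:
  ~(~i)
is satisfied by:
  {i: True}


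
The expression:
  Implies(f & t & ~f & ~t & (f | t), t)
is always true.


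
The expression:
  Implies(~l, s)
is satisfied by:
  {l: True, s: True}
  {l: True, s: False}
  {s: True, l: False}


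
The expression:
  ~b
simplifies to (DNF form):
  ~b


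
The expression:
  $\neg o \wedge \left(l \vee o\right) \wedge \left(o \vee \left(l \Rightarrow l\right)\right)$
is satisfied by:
  {l: True, o: False}


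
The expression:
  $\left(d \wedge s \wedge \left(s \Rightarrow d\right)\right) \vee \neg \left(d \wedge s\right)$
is always true.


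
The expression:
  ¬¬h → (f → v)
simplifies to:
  v ∨ ¬f ∨ ¬h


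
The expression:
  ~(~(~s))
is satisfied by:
  {s: False}


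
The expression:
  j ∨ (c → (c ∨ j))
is always true.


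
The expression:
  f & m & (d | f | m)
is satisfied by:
  {m: True, f: True}


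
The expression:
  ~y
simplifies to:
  ~y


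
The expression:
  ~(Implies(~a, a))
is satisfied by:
  {a: False}


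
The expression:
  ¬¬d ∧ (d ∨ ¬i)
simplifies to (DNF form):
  d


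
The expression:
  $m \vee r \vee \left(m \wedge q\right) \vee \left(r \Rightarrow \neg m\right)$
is always true.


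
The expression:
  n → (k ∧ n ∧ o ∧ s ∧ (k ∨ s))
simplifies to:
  (k ∧ o ∧ s) ∨ ¬n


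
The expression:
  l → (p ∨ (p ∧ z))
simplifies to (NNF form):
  p ∨ ¬l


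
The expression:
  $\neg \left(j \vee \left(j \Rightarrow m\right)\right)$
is never true.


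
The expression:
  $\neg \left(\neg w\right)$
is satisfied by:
  {w: True}


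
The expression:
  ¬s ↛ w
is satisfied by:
  {w: True, s: False}
  {s: False, w: False}
  {s: True, w: True}


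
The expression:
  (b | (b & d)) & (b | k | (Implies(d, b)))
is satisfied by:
  {b: True}


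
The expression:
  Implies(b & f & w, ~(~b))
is always true.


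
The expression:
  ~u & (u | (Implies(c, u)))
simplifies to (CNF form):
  ~c & ~u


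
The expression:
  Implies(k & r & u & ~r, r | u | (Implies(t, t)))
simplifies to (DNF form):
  True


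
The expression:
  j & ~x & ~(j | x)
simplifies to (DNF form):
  False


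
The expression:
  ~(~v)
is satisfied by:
  {v: True}


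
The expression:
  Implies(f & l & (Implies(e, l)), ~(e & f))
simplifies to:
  ~e | ~f | ~l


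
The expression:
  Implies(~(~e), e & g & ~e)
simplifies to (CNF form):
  ~e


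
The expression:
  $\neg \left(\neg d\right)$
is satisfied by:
  {d: True}


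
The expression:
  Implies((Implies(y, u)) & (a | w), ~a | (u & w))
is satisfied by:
  {y: True, w: True, u: False, a: False}
  {y: True, u: False, w: False, a: False}
  {w: True, y: False, u: False, a: False}
  {y: False, u: False, w: False, a: False}
  {y: True, w: True, u: True, a: False}
  {y: True, u: True, w: False, a: False}
  {w: True, u: True, y: False, a: False}
  {u: True, y: False, w: False, a: False}
  {a: True, w: True, y: True, u: False}
  {a: True, y: True, u: False, w: False}
  {y: True, a: True, w: True, u: True}
  {a: True, w: True, u: True, y: False}


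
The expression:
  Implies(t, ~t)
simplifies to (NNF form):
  ~t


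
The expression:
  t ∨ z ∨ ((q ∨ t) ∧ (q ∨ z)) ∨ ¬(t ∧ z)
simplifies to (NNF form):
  True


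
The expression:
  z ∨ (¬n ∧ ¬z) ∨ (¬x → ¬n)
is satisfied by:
  {x: True, z: True, n: False}
  {x: True, z: False, n: False}
  {z: True, x: False, n: False}
  {x: False, z: False, n: False}
  {x: True, n: True, z: True}
  {x: True, n: True, z: False}
  {n: True, z: True, x: False}


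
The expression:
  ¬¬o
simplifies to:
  o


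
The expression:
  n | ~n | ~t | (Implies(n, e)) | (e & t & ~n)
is always true.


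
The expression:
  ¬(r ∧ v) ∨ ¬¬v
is always true.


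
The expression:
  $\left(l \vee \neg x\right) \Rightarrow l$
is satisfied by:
  {x: True, l: True}
  {x: True, l: False}
  {l: True, x: False}


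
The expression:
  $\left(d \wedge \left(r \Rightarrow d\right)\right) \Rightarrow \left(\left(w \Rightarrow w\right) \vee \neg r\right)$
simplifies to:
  $\text{True}$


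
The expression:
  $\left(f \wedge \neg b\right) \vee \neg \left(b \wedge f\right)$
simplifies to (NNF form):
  $\neg b \vee \neg f$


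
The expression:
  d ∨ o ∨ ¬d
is always true.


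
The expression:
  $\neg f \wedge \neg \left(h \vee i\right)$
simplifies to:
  $\neg f \wedge \neg h \wedge \neg i$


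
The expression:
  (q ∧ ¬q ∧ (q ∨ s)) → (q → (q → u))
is always true.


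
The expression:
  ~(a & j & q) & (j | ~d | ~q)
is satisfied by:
  {d: False, q: False, a: False, j: False}
  {j: True, d: False, q: False, a: False}
  {a: True, d: False, q: False, j: False}
  {j: True, a: True, d: False, q: False}
  {d: True, j: False, q: False, a: False}
  {j: True, d: True, q: False, a: False}
  {a: True, d: True, j: False, q: False}
  {j: True, a: True, d: True, q: False}
  {q: True, a: False, d: False, j: False}
  {q: True, j: True, a: False, d: False}
  {q: True, a: True, j: False, d: False}
  {j: True, q: True, d: True, a: False}


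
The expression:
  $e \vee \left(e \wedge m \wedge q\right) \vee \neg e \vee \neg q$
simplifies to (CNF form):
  $\text{True}$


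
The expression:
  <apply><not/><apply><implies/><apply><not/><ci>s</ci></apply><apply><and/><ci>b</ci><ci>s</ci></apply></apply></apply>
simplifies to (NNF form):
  <apply><not/><ci>s</ci></apply>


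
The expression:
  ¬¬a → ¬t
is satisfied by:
  {t: False, a: False}
  {a: True, t: False}
  {t: True, a: False}


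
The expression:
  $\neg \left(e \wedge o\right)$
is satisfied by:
  {e: False, o: False}
  {o: True, e: False}
  {e: True, o: False}


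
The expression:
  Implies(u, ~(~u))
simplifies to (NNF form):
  True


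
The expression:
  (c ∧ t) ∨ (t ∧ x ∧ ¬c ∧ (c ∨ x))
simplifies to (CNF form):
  t ∧ (c ∨ x)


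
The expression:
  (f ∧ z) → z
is always true.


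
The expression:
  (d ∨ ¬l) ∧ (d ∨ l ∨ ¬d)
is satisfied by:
  {d: True, l: False}
  {l: False, d: False}
  {l: True, d: True}


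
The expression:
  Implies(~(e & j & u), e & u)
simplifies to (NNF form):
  e & u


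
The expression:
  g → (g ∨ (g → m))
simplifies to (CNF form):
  True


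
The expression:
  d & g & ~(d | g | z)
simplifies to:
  False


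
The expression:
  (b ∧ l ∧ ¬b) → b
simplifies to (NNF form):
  True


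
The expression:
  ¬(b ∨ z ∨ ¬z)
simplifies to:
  False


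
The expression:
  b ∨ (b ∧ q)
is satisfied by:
  {b: True}


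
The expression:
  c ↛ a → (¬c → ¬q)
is always true.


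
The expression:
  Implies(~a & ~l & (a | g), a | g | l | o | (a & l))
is always true.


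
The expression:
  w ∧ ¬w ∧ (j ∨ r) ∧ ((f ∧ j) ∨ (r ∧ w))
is never true.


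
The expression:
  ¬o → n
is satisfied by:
  {n: True, o: True}
  {n: True, o: False}
  {o: True, n: False}


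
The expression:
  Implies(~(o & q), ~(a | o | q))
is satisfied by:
  {o: True, q: True, a: False}
  {o: True, q: True, a: True}
  {a: False, o: False, q: False}


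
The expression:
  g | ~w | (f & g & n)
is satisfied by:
  {g: True, w: False}
  {w: False, g: False}
  {w: True, g: True}


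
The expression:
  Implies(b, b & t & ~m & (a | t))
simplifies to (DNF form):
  ~b | (t & ~m)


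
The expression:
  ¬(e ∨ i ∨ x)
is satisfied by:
  {x: False, i: False, e: False}


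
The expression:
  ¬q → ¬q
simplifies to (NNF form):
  True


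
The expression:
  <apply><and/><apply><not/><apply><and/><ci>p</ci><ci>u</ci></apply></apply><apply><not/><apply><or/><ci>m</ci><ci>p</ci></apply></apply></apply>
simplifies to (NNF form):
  <apply><and/><apply><not/><ci>m</ci></apply><apply><not/><ci>p</ci></apply></apply>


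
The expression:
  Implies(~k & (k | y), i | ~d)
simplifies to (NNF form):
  i | k | ~d | ~y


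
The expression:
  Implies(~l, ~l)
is always true.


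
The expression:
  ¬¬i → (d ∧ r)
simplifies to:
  (d ∧ r) ∨ ¬i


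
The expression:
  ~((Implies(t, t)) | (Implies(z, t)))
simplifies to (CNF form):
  False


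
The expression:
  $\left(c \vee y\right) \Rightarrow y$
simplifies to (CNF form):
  $y \vee \neg c$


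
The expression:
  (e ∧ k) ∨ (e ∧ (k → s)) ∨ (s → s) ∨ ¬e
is always true.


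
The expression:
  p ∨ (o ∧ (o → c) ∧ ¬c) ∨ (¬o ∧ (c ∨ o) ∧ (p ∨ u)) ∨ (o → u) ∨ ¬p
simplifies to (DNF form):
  True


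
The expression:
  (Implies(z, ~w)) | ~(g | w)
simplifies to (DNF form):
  ~w | ~z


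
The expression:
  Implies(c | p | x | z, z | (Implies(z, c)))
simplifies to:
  True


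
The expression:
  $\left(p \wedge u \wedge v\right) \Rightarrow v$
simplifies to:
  $\text{True}$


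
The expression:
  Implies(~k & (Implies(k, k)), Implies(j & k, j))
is always true.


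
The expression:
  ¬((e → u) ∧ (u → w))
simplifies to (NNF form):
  (e ∧ ¬u) ∨ (u ∧ ¬w)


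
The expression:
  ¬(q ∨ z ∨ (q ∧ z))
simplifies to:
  ¬q ∧ ¬z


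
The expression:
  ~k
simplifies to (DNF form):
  ~k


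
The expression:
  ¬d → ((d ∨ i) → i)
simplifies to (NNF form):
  True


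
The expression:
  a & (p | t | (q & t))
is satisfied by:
  {a: True, t: True, p: True}
  {a: True, t: True, p: False}
  {a: True, p: True, t: False}


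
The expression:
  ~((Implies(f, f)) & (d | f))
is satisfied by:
  {d: False, f: False}


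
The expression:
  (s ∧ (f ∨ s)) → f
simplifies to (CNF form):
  f ∨ ¬s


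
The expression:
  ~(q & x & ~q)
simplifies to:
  True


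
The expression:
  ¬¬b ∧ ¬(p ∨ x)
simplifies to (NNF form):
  b ∧ ¬p ∧ ¬x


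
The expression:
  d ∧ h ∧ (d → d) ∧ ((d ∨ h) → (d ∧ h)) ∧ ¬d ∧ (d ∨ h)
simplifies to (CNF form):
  False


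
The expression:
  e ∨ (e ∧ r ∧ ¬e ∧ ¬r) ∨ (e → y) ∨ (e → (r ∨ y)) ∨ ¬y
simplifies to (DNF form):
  True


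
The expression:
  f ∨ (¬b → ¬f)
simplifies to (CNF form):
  True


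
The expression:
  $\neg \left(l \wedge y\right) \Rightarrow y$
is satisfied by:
  {y: True}


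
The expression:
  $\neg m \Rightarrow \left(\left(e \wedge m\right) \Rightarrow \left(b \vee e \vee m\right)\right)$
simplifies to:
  $\text{True}$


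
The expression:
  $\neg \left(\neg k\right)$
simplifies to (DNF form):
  $k$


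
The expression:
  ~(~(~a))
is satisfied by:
  {a: False}


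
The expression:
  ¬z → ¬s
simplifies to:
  z ∨ ¬s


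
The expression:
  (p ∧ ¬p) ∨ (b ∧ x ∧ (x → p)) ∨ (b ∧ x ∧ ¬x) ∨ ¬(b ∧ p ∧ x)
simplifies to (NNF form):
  True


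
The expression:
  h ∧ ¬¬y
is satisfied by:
  {h: True, y: True}


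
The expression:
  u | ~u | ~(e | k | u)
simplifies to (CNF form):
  True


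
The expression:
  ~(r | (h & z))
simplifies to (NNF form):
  ~r & (~h | ~z)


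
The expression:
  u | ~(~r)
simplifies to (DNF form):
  r | u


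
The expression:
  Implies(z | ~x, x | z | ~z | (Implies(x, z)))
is always true.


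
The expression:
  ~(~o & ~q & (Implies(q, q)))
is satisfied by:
  {q: True, o: True}
  {q: True, o: False}
  {o: True, q: False}


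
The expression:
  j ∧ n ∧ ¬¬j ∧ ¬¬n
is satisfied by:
  {j: True, n: True}


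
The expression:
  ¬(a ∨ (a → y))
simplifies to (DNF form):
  False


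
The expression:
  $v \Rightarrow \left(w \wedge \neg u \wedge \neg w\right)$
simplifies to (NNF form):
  $\neg v$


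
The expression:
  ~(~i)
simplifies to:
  i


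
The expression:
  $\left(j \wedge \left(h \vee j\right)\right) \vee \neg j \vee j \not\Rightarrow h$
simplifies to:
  $\text{True}$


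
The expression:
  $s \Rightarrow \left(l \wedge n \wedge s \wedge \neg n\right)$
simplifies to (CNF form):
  $\neg s$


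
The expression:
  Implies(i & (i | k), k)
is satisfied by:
  {k: True, i: False}
  {i: False, k: False}
  {i: True, k: True}


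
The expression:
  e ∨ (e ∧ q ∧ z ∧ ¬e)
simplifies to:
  e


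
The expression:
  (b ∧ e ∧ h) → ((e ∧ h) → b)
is always true.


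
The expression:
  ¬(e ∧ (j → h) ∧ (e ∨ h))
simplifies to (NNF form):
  (j ∧ ¬h) ∨ ¬e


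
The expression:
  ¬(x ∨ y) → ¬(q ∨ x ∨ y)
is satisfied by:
  {y: True, x: True, q: False}
  {y: True, x: False, q: False}
  {x: True, y: False, q: False}
  {y: False, x: False, q: False}
  {y: True, q: True, x: True}
  {y: True, q: True, x: False}
  {q: True, x: True, y: False}


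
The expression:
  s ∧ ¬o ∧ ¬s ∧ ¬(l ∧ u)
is never true.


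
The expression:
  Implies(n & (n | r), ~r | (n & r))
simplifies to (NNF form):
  True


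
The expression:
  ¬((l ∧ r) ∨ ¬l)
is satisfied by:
  {l: True, r: False}


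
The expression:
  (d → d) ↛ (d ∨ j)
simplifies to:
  ¬d ∧ ¬j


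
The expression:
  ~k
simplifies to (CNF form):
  ~k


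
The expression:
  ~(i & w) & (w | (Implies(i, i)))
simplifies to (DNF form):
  ~i | ~w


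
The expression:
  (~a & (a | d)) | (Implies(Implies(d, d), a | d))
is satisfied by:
  {a: True, d: True}
  {a: True, d: False}
  {d: True, a: False}


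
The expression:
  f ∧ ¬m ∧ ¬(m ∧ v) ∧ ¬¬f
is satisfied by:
  {f: True, m: False}


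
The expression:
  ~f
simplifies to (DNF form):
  ~f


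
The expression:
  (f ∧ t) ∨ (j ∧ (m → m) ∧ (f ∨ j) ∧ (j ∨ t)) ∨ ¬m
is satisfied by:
  {t: True, j: True, f: True, m: False}
  {t: True, j: True, f: False, m: False}
  {j: True, f: True, t: False, m: False}
  {j: True, t: False, f: False, m: False}
  {t: True, f: True, j: False, m: False}
  {t: True, f: False, j: False, m: False}
  {f: True, t: False, j: False, m: False}
  {t: False, f: False, j: False, m: False}
  {t: True, m: True, j: True, f: True}
  {t: True, m: True, j: True, f: False}
  {m: True, j: True, f: True, t: False}
  {m: True, j: True, f: False, t: False}
  {m: True, t: True, f: True, j: False}


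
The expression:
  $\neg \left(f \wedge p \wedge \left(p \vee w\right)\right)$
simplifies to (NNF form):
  $\neg f \vee \neg p$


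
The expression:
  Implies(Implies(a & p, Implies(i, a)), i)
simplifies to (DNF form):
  i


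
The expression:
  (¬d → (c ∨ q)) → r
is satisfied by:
  {r: True, q: False, c: False, d: False}
  {r: True, d: True, q: False, c: False}
  {r: True, c: True, q: False, d: False}
  {r: True, d: True, c: True, q: False}
  {r: True, q: True, c: False, d: False}
  {r: True, d: True, q: True, c: False}
  {r: True, c: True, q: True, d: False}
  {r: True, d: True, c: True, q: True}
  {d: False, q: False, c: False, r: False}


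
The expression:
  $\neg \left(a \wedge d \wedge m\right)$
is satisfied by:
  {m: False, d: False, a: False}
  {a: True, m: False, d: False}
  {d: True, m: False, a: False}
  {a: True, d: True, m: False}
  {m: True, a: False, d: False}
  {a: True, m: True, d: False}
  {d: True, m: True, a: False}


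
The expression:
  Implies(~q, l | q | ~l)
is always true.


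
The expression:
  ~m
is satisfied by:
  {m: False}


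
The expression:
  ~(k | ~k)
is never true.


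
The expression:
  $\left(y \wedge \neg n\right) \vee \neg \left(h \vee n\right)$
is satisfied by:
  {y: True, n: False, h: False}
  {n: False, h: False, y: False}
  {y: True, h: True, n: False}


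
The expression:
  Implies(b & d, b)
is always true.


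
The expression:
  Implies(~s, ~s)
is always true.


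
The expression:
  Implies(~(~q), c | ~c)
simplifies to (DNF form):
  True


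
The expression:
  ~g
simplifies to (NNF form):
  ~g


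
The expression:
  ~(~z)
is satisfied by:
  {z: True}


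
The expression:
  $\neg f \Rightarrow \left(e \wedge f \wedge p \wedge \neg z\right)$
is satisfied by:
  {f: True}


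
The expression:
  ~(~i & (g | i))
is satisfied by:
  {i: True, g: False}
  {g: False, i: False}
  {g: True, i: True}


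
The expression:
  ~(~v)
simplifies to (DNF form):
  v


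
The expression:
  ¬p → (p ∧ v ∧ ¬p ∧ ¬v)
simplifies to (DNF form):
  p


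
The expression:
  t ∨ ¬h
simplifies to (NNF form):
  t ∨ ¬h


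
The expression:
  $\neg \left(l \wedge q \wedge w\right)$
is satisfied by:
  {l: False, q: False, w: False}
  {w: True, l: False, q: False}
  {q: True, l: False, w: False}
  {w: True, q: True, l: False}
  {l: True, w: False, q: False}
  {w: True, l: True, q: False}
  {q: True, l: True, w: False}


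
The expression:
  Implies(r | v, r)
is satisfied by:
  {r: True, v: False}
  {v: False, r: False}
  {v: True, r: True}


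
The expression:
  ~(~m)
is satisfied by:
  {m: True}


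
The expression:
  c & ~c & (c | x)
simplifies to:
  False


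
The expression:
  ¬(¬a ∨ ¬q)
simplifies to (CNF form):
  a ∧ q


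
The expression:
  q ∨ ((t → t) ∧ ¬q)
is always true.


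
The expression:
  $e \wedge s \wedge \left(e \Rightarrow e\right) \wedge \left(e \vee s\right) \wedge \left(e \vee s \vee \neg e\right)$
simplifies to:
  $e \wedge s$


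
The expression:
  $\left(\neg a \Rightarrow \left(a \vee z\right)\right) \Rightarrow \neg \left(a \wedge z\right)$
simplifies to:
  $\neg a \vee \neg z$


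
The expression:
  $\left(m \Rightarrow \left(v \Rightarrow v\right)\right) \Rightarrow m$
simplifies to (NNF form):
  $m$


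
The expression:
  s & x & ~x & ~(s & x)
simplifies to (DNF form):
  False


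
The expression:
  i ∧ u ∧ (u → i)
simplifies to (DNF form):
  i ∧ u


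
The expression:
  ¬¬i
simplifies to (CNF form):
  i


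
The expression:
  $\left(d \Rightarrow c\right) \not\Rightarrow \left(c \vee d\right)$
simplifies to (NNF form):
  $\neg c \wedge \neg d$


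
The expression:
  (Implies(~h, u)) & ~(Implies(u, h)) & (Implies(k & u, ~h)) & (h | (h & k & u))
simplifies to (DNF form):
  False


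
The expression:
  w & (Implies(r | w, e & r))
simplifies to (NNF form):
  e & r & w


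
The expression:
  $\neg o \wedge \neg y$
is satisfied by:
  {y: False, o: False}


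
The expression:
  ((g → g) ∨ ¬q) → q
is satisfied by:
  {q: True}


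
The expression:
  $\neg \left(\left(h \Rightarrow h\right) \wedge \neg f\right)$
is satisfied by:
  {f: True}


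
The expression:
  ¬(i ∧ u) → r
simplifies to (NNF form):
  r ∨ (i ∧ u)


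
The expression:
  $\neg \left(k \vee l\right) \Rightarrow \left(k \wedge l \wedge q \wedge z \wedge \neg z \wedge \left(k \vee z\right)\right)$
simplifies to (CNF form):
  $k \vee l$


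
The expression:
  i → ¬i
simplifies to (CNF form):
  ¬i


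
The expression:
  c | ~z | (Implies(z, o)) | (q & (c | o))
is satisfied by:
  {c: True, o: True, z: False}
  {c: True, z: False, o: False}
  {o: True, z: False, c: False}
  {o: False, z: False, c: False}
  {c: True, o: True, z: True}
  {c: True, z: True, o: False}
  {o: True, z: True, c: False}


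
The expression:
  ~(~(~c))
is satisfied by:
  {c: False}


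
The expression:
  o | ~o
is always true.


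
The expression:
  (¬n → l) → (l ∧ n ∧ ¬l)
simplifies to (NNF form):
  ¬l ∧ ¬n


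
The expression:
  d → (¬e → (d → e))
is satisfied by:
  {e: True, d: False}
  {d: False, e: False}
  {d: True, e: True}


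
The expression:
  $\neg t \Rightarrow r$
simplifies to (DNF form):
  $r \vee t$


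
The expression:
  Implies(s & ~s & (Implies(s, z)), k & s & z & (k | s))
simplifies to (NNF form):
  True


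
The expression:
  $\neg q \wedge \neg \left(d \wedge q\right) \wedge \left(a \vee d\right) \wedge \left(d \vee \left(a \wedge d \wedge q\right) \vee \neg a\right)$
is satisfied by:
  {d: True, q: False}


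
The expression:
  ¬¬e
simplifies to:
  e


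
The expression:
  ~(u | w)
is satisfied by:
  {u: False, w: False}


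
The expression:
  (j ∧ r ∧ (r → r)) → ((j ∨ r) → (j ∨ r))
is always true.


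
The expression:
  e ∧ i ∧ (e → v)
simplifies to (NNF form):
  e ∧ i ∧ v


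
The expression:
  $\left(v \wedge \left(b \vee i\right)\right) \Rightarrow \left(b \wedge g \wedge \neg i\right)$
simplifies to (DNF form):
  $\left(g \wedge \neg i\right) \vee \left(\neg b \wedge \neg i\right) \vee \neg v$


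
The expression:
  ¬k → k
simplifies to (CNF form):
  k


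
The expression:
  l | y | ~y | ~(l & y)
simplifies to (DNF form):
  True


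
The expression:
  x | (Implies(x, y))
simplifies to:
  True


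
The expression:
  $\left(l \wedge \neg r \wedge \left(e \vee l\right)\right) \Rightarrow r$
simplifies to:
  $r \vee \neg l$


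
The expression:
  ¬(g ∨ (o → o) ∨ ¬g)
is never true.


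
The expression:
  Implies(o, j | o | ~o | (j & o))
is always true.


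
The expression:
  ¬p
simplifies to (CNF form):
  ¬p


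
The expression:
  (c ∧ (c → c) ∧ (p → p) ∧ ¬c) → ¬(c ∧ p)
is always true.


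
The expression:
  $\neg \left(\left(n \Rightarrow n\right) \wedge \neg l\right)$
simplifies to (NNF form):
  $l$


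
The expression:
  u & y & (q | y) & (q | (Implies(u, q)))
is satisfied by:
  {u: True, y: True, q: True}


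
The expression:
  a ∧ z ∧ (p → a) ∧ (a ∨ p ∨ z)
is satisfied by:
  {a: True, z: True}


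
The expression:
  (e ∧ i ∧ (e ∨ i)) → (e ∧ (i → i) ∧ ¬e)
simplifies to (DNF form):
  ¬e ∨ ¬i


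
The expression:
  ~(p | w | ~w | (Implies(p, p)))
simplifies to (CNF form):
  False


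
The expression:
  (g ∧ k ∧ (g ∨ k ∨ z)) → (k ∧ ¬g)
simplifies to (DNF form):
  ¬g ∨ ¬k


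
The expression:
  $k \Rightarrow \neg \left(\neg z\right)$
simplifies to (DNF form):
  $z \vee \neg k$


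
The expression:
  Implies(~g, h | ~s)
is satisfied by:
  {g: True, h: True, s: False}
  {g: True, s: False, h: False}
  {h: True, s: False, g: False}
  {h: False, s: False, g: False}
  {g: True, h: True, s: True}
  {g: True, s: True, h: False}
  {h: True, s: True, g: False}


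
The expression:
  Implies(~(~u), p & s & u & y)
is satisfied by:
  {y: True, s: True, p: True, u: False}
  {y: True, s: True, p: False, u: False}
  {y: True, p: True, s: False, u: False}
  {y: True, p: False, s: False, u: False}
  {s: True, p: True, y: False, u: False}
  {s: True, y: False, p: False, u: False}
  {s: False, p: True, y: False, u: False}
  {s: False, y: False, p: False, u: False}
  {y: True, u: True, s: True, p: True}


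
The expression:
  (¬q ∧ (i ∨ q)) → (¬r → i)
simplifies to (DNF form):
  True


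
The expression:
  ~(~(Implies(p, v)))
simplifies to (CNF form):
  v | ~p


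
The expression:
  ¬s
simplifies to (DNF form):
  ¬s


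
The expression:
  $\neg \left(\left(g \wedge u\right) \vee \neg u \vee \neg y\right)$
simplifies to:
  $u \wedge y \wedge \neg g$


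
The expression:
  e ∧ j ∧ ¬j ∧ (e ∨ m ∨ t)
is never true.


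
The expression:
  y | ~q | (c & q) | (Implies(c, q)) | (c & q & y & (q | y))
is always true.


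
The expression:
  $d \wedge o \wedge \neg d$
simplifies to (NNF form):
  $\text{False}$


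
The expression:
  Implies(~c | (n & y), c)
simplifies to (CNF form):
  c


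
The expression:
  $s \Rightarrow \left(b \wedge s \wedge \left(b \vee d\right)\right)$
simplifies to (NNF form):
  $b \vee \neg s$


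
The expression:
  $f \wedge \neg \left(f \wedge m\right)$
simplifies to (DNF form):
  $f \wedge \neg m$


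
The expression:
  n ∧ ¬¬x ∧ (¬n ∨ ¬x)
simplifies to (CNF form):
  False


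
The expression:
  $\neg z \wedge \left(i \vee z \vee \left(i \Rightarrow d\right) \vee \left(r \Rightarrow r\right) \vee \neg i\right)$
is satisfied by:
  {z: False}


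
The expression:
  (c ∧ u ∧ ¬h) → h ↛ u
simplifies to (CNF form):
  h ∨ ¬c ∨ ¬u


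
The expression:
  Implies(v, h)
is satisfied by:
  {h: True, v: False}
  {v: False, h: False}
  {v: True, h: True}


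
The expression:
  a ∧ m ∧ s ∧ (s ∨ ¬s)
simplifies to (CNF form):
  a ∧ m ∧ s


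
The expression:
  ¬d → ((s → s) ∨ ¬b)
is always true.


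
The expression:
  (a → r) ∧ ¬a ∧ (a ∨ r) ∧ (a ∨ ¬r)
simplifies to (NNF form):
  False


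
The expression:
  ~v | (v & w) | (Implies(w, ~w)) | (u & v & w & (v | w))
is always true.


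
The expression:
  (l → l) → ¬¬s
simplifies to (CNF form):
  s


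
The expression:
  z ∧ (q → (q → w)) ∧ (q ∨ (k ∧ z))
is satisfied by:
  {k: True, z: True, w: True, q: False}
  {k: True, z: True, w: False, q: False}
  {k: True, q: True, z: True, w: True}
  {q: True, z: True, w: True, k: False}


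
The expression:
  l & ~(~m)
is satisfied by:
  {m: True, l: True}


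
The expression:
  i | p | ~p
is always true.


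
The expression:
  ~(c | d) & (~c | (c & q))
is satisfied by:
  {d: False, c: False}


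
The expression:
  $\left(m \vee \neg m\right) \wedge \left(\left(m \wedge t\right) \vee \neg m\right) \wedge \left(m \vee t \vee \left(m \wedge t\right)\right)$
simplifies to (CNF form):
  $t$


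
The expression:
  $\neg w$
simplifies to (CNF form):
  $\neg w$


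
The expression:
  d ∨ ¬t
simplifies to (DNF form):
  d ∨ ¬t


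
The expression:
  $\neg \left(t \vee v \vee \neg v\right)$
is never true.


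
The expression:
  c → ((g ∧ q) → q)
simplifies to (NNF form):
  True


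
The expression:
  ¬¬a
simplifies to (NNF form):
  a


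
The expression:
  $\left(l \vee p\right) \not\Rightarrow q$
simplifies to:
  $\neg q \wedge \left(l \vee p\right)$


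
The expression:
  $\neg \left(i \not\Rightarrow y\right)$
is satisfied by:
  {y: True, i: False}
  {i: False, y: False}
  {i: True, y: True}


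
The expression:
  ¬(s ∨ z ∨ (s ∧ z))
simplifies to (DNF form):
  ¬s ∧ ¬z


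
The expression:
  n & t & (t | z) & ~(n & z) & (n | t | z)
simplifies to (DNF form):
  n & t & ~z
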